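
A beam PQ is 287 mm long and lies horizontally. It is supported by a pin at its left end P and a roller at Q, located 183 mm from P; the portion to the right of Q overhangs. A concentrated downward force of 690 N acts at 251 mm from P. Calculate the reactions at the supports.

ΣM about P: Q_y·183 − 690·251 = 0 → Q_y = 173190/183 = 946.393 ≈ 946.4 N.
ΣF_y = 0: P_y + 946.393 − 690 = 0 → P_y = -256.4 N.
ΣF_x = 0: no horizontal applied forces, so P_x = 0.

P_x = 0, P_y = -256.4 N, Q_y = 946.4 N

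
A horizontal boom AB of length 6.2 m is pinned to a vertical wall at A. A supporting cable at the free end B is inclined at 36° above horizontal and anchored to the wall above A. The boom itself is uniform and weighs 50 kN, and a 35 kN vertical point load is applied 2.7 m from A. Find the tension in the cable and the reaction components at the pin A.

ΣM about A: T·sin36°·6.2 − 50·3.1 − 35·2.7 = 0 → T = 249.5/(6.2·0.587785) = 68.4637 ≈ 68.46 kN.
ΣF_x = 0: A_x − T·cos36° = 0 → A_x = 68.4637 × 0.809017 = 55.39 kN.
ΣF_y = 0: A_y + T·sin36° − 50 − 35 = 0 → A_y = 85 − 68.4637 × 0.587785 = 44.76 kN.

T = 68.46 kN, A_x = 55.39 kN, A_y = 44.76 kN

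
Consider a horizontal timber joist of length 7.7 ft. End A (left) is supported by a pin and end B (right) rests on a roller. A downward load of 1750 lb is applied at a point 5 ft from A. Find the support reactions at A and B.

ΣM about A: B_y·7.7 − 1750·5 = 0 → B_y = 8750/7.7 = 1136.36 ≈ 1136 lb.
ΣF_y = 0: A_y + 1136.36 − 1750 = 0 → A_y = 613.6 lb.
ΣF_x = 0: no horizontal applied forces, so A_x = 0.

A_x = 0, A_y = 613.6 lb, B_y = 1136 lb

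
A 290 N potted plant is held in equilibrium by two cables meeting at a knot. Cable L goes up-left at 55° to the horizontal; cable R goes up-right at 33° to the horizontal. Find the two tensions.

ΣF_x = 0: −T_L·cos55° + T_R·cos33° = 0 → T_R = 0.683911·T_L.
ΣF_y = 0: T_L·sin55° + T_R·sin33° = 290.
Substitute: T_L·(0.819152 + 0.683911·0.544639) = 290 → T_L = 243.363 ≈ 243.4 N.
Then T_R = 0.683911 × 243.363 = 166.4 N.

T_L = 243.4 N, T_R = 166.4 N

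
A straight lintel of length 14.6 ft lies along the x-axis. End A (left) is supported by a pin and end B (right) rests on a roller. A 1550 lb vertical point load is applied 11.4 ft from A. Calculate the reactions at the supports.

A_x = 0, A_y = 339.7 lb, B_y = 1210 lb

Moments about A: B_y·14.6 − 1550·11.4 = 0 → B_y = 17670/14.6 = 1210.27 ≈ 1210 lb.
ΣF_y = 0: A_y + 1210.27 − 1550 = 0 → A_y = 339.7 lb.
ΣF_x = 0: no horizontal applied forces, so A_x = 0.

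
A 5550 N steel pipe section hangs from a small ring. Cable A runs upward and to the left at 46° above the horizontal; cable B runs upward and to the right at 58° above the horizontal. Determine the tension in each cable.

ΣF_x = 0: −T_A·cos46° + T_B·cos58° = 0 → T_B = 1.31088·T_A.
ΣF_y = 0: T_A·sin46° + T_B·sin58° = 5550.
Substitute: T_A·(0.71934 + 1.31088·0.848048) = 5550 → T_A = 3031.08 ≈ 3031 N.
Then T_B = 1.31088 × 3031.08 = 3973 N.

T_A = 3031 N, T_B = 3973 N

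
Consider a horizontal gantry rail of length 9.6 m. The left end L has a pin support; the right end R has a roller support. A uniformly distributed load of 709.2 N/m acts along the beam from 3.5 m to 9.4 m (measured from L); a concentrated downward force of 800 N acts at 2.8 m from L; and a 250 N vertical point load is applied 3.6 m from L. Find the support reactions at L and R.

L_x = 0, L_y = 2096 N, R_y = 3138 N

Resultant of the distributed load: 709.2 × 5.9 = 4184.28 N at 6.45 m from L.
Moments about L: R_y·9.6 − (709.2·5.9)·6.45 − 800·2.8 − 250·3.6 = 0 → R_y = 30128.606/9.6 = 3138.4 ≈ 3138 N.
ΣF_y = 0: L_y + 3138.4 − 709.2·5.9 − 800 − 250 = 0 → L_y = 2096 N.
ΣF_x = 0: no horizontal applied forces, so L_x = 0.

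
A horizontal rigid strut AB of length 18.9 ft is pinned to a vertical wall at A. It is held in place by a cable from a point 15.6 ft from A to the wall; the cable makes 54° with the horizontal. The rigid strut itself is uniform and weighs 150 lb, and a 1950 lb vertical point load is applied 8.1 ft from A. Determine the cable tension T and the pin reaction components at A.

ΣM about A: T·sin54°·15.6 − 150·9.45 − 1950·8.1 = 0 → T = 17212.5/(15.6·0.809017) = 1363.83 ≈ 1364 lb.
ΣF_x = 0: A_x − T·cos54° = 0 → A_x = 1363.83 × 0.587785 = 801.6 lb.
ΣF_y = 0: A_y + T·sin54° − 150 − 1950 = 0 → A_y = 2100 − 1363.83 × 0.809017 = 996.6 lb.

T = 1364 lb, A_x = 801.6 lb, A_y = 996.6 lb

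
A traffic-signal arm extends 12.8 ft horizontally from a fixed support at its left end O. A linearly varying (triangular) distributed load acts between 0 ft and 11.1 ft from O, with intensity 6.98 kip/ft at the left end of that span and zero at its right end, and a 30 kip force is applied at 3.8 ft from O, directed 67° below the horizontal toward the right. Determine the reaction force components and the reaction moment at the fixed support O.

Resultant of the triangular load: ½ × 6.98 × 11.1 = 38.739 kip, acting at 3.7 ft from O (one-third of the span from the peak).
ΣF_x = 0: O_x + 30·cos67° = 0 → O_x = -11.72 kip.
ΣF_y = 0: O_y − ½·6.98·11.1 − 30·sin67° = 0 → O_y = 66.35 kip.
ΣM about O: M_O − (½·6.98·11.1)·3.7 − 30·sin67°·3.8 = 0 → M_O = 248.3 kip·ft.

O_x = -11.72 kip, O_y = 66.35 kip, M_O = 248.3 kip·ft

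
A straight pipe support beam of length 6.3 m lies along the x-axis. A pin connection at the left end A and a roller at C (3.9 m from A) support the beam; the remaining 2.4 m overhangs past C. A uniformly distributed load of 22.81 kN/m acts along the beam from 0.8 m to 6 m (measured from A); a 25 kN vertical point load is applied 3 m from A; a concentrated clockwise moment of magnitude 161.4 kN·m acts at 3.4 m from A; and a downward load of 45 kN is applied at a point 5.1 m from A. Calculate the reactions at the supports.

Resultant of the distributed load: 22.81 × 5.2 = 118.612 kN at 3.4 m from A.
Taking moments about A: C_y·3.9 − (22.81·5.2)·3.4 − 25·3 − 161.4 − 45·5.1 = 0 → C_y = 869.1808/3.9 = 222.867 ≈ 222.9 kN.
ΣF_y = 0: A_y + 222.867 − 22.81·5.2 − 25 − 45 = 0 → A_y = -34.25 kN.
ΣF_x = 0: no horizontal applied forces, so A_x = 0.

A_x = 0, A_y = -34.25 kN, C_y = 222.9 kN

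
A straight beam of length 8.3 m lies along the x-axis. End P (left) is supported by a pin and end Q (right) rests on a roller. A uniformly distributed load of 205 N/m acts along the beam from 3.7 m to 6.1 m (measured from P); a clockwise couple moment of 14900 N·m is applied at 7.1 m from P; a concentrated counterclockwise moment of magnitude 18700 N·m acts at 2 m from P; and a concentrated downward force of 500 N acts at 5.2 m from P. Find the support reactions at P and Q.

Resultant of the distributed load: 205 × 2.4 = 492 N at 4.9 m from P.
ΣM about P: Q_y·8.3 − (205·2.4)·4.9 − 14900 + 18700 − 500·5.2 = 0 → Q_y = 1210.8/8.3 = 145.88 ≈ 145.9 N.
ΣF_y = 0: P_y + 145.88 − 205·2.4 − 500 = 0 → P_y = 846.1 N.
ΣF_x = 0: no horizontal applied forces, so P_x = 0.

P_x = 0, P_y = 846.1 N, Q_y = 145.9 N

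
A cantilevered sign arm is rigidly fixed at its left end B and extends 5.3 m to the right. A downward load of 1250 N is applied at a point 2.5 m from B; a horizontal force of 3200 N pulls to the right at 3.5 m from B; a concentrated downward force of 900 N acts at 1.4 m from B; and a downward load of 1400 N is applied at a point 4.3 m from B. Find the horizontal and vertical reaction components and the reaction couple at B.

ΣF_x = 0: B_x + 3200 = 0 → B_x = -3200 N.
ΣF_y = 0: B_y − 1250 − 900 − 1400 = 0 → B_y = 3550 N.
ΣM about B: M_B − 1250·2.5 − 900·1.4 − 1400·4.3 = 0 → M_B = 10400 N·m.

B_x = -3200 N, B_y = 3550 N, M_B = 10400 N·m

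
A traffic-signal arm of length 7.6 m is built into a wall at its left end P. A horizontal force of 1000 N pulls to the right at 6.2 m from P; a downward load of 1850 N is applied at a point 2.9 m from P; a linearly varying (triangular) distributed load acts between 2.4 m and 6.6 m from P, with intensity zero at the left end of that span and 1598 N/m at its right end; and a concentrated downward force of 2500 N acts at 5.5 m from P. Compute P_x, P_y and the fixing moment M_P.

P_x = -1000 N, P_y = 7706 N, M_P = 36570 N·m

Resultant of the triangular load: ½ × 1598 × 4.2 = 3355.8 N, acting at 5.2 m from P (one-third of the span from the peak).
ΣF_x = 0: P_x + 1000 = 0 → P_x = -1000 N.
ΣF_y = 0: P_y − 1850 − ½·1598·4.2 − 2500 = 0 → P_y = 7706 N.
ΣM about P: M_P − 1850·2.9 − (½·1598·4.2)·5.2 − 2500·5.5 = 0 → M_P = 36570 N·m.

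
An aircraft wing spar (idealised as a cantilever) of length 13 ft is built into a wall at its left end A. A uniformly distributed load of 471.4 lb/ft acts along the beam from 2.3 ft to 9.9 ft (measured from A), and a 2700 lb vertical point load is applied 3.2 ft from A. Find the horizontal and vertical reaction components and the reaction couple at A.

Resultant of the distributed load: 471.4 × 7.6 = 3582.64 lb at 6.1 ft from A.
ΣF_x = 0: A_x = 0.
ΣF_y = 0: A_y − 471.4·7.6 − 2700 = 0 → A_y = 6283 lb.
ΣM about A: M_A − (471.4·7.6)·6.1 − 2700·3.2 = 0 → M_A = 30490 lb·ft.

A_x = 0, A_y = 6283 lb, M_A = 30490 lb·ft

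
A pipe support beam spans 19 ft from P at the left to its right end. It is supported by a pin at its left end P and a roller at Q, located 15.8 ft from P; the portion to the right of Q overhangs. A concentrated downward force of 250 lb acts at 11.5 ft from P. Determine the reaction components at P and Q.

Taking moments about P: Q_y·15.8 − 250·11.5 = 0 → Q_y = 2875/15.8 = 181.962 ≈ 182.0 lb.
ΣF_y = 0: P_y + 181.962 − 250 = 0 → P_y = 68.04 lb.
ΣF_x = 0: no horizontal applied forces, so P_x = 0.

P_x = 0, P_y = 68.04 lb, Q_y = 182.0 lb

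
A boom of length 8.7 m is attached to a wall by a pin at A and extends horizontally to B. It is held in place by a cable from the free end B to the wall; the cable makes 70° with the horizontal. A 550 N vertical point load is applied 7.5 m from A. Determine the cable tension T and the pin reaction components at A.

T = 504.6 N, A_x = 172.6 N, A_y = 75.86 N

ΣM about A: T·sin70°·8.7 − 550·7.5 = 0 → T = 4125/(8.7·0.939693) = 504.567 ≈ 504.6 N.
ΣF_x = 0: A_x − T·cos70° = 0 → A_x = 504.567 × 0.34202 = 172.6 N.
ΣF_y = 0: A_y + T·sin70° − 550 = 0 → A_y = 550 − 504.567 × 0.939693 = 75.86 N.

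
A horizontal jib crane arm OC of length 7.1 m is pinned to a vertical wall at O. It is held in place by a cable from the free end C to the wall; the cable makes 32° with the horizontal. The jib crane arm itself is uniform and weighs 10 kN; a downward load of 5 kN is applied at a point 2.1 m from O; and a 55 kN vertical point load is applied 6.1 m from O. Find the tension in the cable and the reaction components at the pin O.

ΣM about O: T·sin32°·7.1 − 10·3.55 − 5·2.1 − 55·6.1 = 0 → T = 381.5/(7.1·0.529919) = 101.397 ≈ 101.4 kN.
ΣF_x = 0: O_x − T·cos32° = 0 → O_x = 101.397 × 0.848048 = 85.99 kN.
ΣF_y = 0: O_y + T·sin32° − 10 − 5 − 55 = 0 → O_y = 70 − 101.397 × 0.529919 = 16.27 kN.

T = 101.4 kN, O_x = 85.99 kN, O_y = 16.27 kN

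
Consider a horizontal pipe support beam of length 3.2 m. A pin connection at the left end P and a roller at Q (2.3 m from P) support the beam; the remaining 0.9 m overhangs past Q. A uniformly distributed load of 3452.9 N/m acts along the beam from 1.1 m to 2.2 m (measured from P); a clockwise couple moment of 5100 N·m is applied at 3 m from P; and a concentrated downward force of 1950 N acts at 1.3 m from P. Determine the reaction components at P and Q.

P_x = 0, P_y = -296.2 N, Q_y = 6044 N

Resultant of the distributed load: 3452.9 × 1.1 = 3798.19 N at 1.65 m from P.
Taking moments about P: Q_y·2.3 − (3452.9·1.1)·1.65 − 5100 − 1950·1.3 = 0 → Q_y = 13902.0135/2.3 = 6044.35 ≈ 6044 N.
ΣF_y = 0: P_y + 6044.35 − 3452.9·1.1 − 1950 = 0 → P_y = -296.2 N.
ΣF_x = 0: no horizontal applied forces, so P_x = 0.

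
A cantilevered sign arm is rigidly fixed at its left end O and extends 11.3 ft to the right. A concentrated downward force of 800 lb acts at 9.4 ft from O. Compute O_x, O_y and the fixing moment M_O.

ΣF_x = 0: O_x = 0.
ΣF_y = 0: O_y − 800 = 0 → O_y = 800.0 lb.
ΣM about O: M_O − 800·9.4 = 0 → M_O = 7520 lb·ft.

O_x = 0, O_y = 800.0 lb, M_O = 7520 lb·ft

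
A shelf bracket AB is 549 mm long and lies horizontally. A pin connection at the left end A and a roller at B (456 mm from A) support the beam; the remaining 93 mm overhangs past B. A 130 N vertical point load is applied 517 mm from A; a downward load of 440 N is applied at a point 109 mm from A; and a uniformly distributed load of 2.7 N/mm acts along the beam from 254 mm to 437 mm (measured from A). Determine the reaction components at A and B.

Resultant of the distributed load: 2.7 × 183 = 494.1 N at 345.5 mm from A.
ΣM about A: B_y·456 − 130·517 − 440·109 − (2.7·183)·345.5 = 0 → B_y = 285881.55/456 = 626.933 ≈ 626.9 N.
ΣF_y = 0: A_y + 626.933 − 130 − 440 − 2.7·183 = 0 → A_y = 437.2 N.
ΣF_x = 0: no horizontal applied forces, so A_x = 0.

A_x = 0, A_y = 437.2 N, B_y = 626.9 N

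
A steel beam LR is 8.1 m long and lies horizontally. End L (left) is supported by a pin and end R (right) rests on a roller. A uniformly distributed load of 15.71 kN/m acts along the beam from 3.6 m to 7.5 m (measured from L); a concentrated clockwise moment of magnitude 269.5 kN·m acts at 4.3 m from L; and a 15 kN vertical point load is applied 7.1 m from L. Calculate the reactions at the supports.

L_x = 0, L_y = -12.13 kN, R_y = 88.40 kN

Resultant of the distributed load: 15.71 × 3.9 = 61.269 kN at 5.55 m from L.
Moments about L: R_y·8.1 − (15.71·3.9)·5.55 − 269.5 − 15·7.1 = 0 → R_y = 716.04295/8.1 = 88.4004 ≈ 88.40 kN.
ΣF_y = 0: L_y + 88.4004 − 15.71·3.9 − 15 = 0 → L_y = -12.13 kN.
ΣF_x = 0: no horizontal applied forces, so L_x = 0.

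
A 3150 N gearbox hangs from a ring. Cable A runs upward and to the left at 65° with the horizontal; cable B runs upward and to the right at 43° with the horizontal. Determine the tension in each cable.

T_A = 2422 N, T_B = 1400 N

ΣF_x = 0: −T_A·cos65° + T_B·cos43° = 0 → T_B = 0.577858·T_A.
ΣF_y = 0: T_A·sin65° + T_B·sin43° = 3150.
Substitute: T_A·(0.906308 + 0.577858·0.681998) = 3150 → T_A = 2422.32 ≈ 2422 N.
Then T_B = 0.577858 × 2422.32 = 1400 N.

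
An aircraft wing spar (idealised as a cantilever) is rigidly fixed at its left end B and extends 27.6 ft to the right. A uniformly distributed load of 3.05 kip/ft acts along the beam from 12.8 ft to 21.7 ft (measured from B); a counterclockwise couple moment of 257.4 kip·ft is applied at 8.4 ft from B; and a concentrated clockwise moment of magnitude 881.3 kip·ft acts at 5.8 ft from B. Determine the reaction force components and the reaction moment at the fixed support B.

Resultant of the distributed load: 3.05 × 8.9 = 27.145 kip at 17.25 ft from B.
ΣF_x = 0: B_x = 0.
ΣF_y = 0: B_y − 3.05·8.9 = 0 → B_y = 27.14 kip.
ΣM about B: M_B − (3.05·8.9)·17.25 + 257.4 − 881.3 = 0 → M_B = 1092 kip·ft.

B_x = 0, B_y = 27.14 kip, M_B = 1092 kip·ft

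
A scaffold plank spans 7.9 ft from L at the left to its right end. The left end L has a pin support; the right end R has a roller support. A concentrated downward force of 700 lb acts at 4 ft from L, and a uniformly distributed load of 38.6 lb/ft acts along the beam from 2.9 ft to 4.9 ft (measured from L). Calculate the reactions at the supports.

Resultant of the distributed load: 38.6 × 2 = 77.2 lb at 3.9 ft from L.
Moments about L: R_y·7.9 − 700·4 − (38.6·2)·3.9 = 0 → R_y = 3101.08/7.9 = 392.542 ≈ 392.5 lb.
ΣF_y = 0: L_y + 392.542 − 700 − 38.6·2 = 0 → L_y = 384.7 lb.
ΣF_x = 0: no horizontal applied forces, so L_x = 0.

L_x = 0, L_y = 384.7 lb, R_y = 392.5 lb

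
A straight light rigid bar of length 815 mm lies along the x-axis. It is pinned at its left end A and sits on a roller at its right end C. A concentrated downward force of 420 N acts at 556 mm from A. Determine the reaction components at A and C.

A_x = 0, A_y = 133.5 N, C_y = 286.5 N

ΣM about A: C_y·815 − 420·556 = 0 → C_y = 233520/815 = 286.528 ≈ 286.5 N.
ΣF_y = 0: A_y + 286.528 − 420 = 0 → A_y = 133.5 N.
ΣF_x = 0: no horizontal applied forces, so A_x = 0.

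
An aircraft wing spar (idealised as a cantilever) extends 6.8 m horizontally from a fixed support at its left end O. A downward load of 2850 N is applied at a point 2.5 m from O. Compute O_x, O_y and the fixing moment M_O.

ΣF_x = 0: O_x = 0.
ΣF_y = 0: O_y − 2850 = 0 → O_y = 2850 N.
ΣM about O: M_O − 2850·2.5 = 0 → M_O = 7125 N·m.

O_x = 0, O_y = 2850 N, M_O = 7125 N·m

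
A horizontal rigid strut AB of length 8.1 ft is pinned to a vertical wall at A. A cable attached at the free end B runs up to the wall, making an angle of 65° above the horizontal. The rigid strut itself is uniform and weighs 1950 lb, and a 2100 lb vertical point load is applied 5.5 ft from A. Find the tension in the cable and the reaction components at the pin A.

T = 2649 lb, A_x = 1120 lb, A_y = 1649 lb

ΣM about A: T·sin65°·8.1 − 1950·4.05 − 2100·5.5 = 0 → T = 19447.5/(8.1·0.906308) = 2649.13 ≈ 2649 lb.
ΣF_x = 0: A_x − T·cos65° = 0 → A_x = 2649.13 × 0.422618 = 1120 lb.
ΣF_y = 0: A_y + T·sin65° − 1950 − 2100 = 0 → A_y = 4050 − 2649.13 × 0.906308 = 1649 lb.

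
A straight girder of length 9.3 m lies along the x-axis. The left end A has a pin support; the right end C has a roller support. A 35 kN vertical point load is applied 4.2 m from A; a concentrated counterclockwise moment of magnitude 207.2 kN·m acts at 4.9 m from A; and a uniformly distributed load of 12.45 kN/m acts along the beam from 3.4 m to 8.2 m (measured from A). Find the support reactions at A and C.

A_x = 0, A_y = 63.96 kN, C_y = 30.80 kN

Resultant of the distributed load: 12.45 × 4.8 = 59.76 kN at 5.8 m from A.
Taking moments about A: C_y·9.3 − 35·4.2 + 207.2 − (12.45·4.8)·5.8 = 0 → C_y = 286.408/9.3 = 30.7966 ≈ 30.80 kN.
ΣF_y = 0: A_y + 30.7966 − 35 − 12.45·4.8 = 0 → A_y = 63.96 kN.
ΣF_x = 0: no horizontal applied forces, so A_x = 0.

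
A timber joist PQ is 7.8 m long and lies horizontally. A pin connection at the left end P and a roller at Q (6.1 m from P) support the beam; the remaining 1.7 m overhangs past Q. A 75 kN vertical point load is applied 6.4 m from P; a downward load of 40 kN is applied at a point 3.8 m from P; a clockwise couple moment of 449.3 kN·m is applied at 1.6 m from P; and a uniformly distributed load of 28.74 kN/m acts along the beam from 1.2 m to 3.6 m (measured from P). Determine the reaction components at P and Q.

Resultant of the distributed load: 28.74 × 2.4 = 68.976 kN at 2.4 m from P.
Taking moments about P: Q_y·6.1 − 75·6.4 − 40·3.8 − 449.3 − (28.74·2.4)·2.4 = 0 → Q_y = 1246.8424/6.1 = 204.4 kN.
ΣF_y = 0: P_y + 204.4 − 75 − 40 − 28.74·2.4 = 0 → P_y = -20.42 kN.
ΣF_x = 0: no horizontal applied forces, so P_x = 0.

P_x = 0, P_y = -20.42 kN, Q_y = 204.4 kN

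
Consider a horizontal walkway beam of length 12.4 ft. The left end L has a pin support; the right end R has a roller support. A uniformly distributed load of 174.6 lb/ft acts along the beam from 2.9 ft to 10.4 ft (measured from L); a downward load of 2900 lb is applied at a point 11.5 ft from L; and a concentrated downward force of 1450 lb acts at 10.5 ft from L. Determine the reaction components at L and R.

Resultant of the distributed load: 174.6 × 7.5 = 1309.5 lb at 6.65 ft from L.
Moments about L: R_y·12.4 − (174.6·7.5)·6.65 − 2900·11.5 − 1450·10.5 = 0 → R_y = 57283.175/12.4 = 4619.61 ≈ 4620 lb.
ΣF_y = 0: L_y + 4619.61 − 174.6·7.5 − 2900 − 1450 = 0 → L_y = 1040 lb.
ΣF_x = 0: no horizontal applied forces, so L_x = 0.

L_x = 0, L_y = 1040 lb, R_y = 4620 lb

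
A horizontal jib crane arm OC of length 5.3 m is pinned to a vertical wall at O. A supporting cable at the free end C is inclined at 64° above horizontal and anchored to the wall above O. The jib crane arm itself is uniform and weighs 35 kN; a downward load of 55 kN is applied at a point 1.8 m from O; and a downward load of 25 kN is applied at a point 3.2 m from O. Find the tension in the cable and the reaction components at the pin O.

ΣM about O: T·sin64°·5.3 − 35·2.65 − 55·1.8 − 25·3.2 = 0 → T = 271.75/(5.3·0.898794) = 57.0471 ≈ 57.05 kN.
ΣF_x = 0: O_x − T·cos64° = 0 → O_x = 57.0471 × 0.438371 = 25.01 kN.
ΣF_y = 0: O_y + T·sin64° − 35 − 55 − 25 = 0 → O_y = 115 − 57.0471 × 0.898794 = 63.73 kN.

T = 57.05 kN, O_x = 25.01 kN, O_y = 63.73 kN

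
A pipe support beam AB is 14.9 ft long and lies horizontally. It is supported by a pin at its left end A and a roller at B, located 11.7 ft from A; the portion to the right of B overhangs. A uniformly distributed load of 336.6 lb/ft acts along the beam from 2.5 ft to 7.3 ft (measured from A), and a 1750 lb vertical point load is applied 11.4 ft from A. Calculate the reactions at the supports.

A_x = 0, A_y = 983.9 lb, B_y = 2382 lb

Resultant of the distributed load: 336.6 × 4.8 = 1615.68 lb at 4.9 ft from A.
Moments about A: B_y·11.7 − (336.6·4.8)·4.9 − 1750·11.4 = 0 → B_y = 27866.832/11.7 = 2381.78 ≈ 2382 lb.
ΣF_y = 0: A_y + 2381.78 − 336.6·4.8 − 1750 = 0 → A_y = 983.9 lb.
ΣF_x = 0: no horizontal applied forces, so A_x = 0.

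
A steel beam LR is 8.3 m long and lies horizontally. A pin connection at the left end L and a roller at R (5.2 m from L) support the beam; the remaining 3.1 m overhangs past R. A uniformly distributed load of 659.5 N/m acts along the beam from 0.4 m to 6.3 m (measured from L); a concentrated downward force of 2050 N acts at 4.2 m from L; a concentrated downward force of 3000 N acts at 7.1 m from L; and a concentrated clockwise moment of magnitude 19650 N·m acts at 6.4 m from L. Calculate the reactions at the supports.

L_x = 0, L_y = -3096 N, R_y = 12040 N

Resultant of the distributed load: 659.5 × 5.9 = 3891.05 N at 3.35 m from L.
Moments about L: R_y·5.2 − (659.5·5.9)·3.35 − 2050·4.2 − 3000·7.1 − 19650 = 0 → R_y = 62595.0175/5.2 = 12037.5 ≈ 12040 N.
ΣF_y = 0: L_y + 12037.5 − 659.5·5.9 − 2050 − 3000 = 0 → L_y = -3096 N.
ΣF_x = 0: no horizontal applied forces, so L_x = 0.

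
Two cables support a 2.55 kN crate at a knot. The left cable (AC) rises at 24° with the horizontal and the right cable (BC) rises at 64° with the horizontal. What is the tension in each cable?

ΣF_x = 0: −T_AC·cos24° + T_BC·cos64° = 0 → T_BC = 2.08395·T_AC.
ΣF_y = 0: T_AC·sin24° + T_BC·sin64° = 2.55.
Substitute: T_AC·(0.406737 + 2.08395·0.898794) = 2.55 → T_AC = 1.11853 ≈ 1.119 kN.
Then T_BC = 2.08395 × 1.11853 = 2.331 kN.

T_AC = 1.119 kN, T_BC = 2.331 kN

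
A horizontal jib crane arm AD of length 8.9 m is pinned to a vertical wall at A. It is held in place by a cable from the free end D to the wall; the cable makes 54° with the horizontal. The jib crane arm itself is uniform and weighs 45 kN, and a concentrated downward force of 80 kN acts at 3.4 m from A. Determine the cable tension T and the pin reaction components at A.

T = 65.59 kN, A_x = 38.55 kN, A_y = 71.94 kN

ΣM about A: T·sin54°·8.9 − 45·4.45 − 80·3.4 = 0 → T = 472.25/(8.9·0.809017) = 65.588 ≈ 65.59 kN.
ΣF_x = 0: A_x − T·cos54° = 0 → A_x = 65.588 × 0.587785 = 38.55 kN.
ΣF_y = 0: A_y + T·sin54° − 45 − 80 = 0 → A_y = 125 − 65.588 × 0.809017 = 71.94 kN.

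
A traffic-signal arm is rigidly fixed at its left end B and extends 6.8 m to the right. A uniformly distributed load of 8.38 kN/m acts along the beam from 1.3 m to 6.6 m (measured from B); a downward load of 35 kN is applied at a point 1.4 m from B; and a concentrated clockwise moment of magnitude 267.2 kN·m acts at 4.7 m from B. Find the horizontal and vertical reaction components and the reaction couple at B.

B_x = 0, B_y = 79.41 kN, M_B = 491.6 kN·m

Resultant of the distributed load: 8.38 × 5.3 = 44.414 kN at 3.95 m from B.
ΣF_x = 0: B_x = 0.
ΣF_y = 0: B_y − 8.38·5.3 − 35 = 0 → B_y = 79.41 kN.
ΣM about B: M_B − (8.38·5.3)·3.95 − 35·1.4 − 267.2 = 0 → M_B = 491.6 kN·m.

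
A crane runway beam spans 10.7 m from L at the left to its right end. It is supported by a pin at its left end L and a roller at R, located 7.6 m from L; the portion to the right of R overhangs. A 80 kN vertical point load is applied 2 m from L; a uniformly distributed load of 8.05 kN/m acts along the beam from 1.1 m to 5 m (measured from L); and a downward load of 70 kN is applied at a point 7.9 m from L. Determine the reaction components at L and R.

L_x = 0, L_y = 74.98 kN, R_y = 106.4 kN

Resultant of the distributed load: 8.05 × 3.9 = 31.395 kN at 3.05 m from L.
ΣM about L: R_y·7.6 − 80·2 − (8.05·3.9)·3.05 − 70·7.9 = 0 → R_y = 808.75475/7.6 = 106.415 ≈ 106.4 kN.
ΣF_y = 0: L_y + 106.415 − 80 − 8.05·3.9 − 70 = 0 → L_y = 74.98 kN.
ΣF_x = 0: no horizontal applied forces, so L_x = 0.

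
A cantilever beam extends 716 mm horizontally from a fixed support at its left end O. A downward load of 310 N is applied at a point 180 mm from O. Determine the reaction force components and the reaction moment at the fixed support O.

O_x = 0, O_y = 310.0 N, M_O = 55800 N·mm

ΣF_x = 0: O_x = 0.
ΣF_y = 0: O_y − 310 = 0 → O_y = 310.0 N.
ΣM about O: M_O − 310·180 = 0 → M_O = 55800 N·mm.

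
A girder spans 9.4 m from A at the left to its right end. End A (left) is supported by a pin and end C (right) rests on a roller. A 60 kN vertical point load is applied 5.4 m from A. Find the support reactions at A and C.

A_x = 0, A_y = 25.53 kN, C_y = 34.47 kN

Taking moments about A: C_y·9.4 − 60·5.4 = 0 → C_y = 324/9.4 = 34.4681 ≈ 34.47 kN.
ΣF_y = 0: A_y + 34.4681 − 60 = 0 → A_y = 25.53 kN.
ΣF_x = 0: no horizontal applied forces, so A_x = 0.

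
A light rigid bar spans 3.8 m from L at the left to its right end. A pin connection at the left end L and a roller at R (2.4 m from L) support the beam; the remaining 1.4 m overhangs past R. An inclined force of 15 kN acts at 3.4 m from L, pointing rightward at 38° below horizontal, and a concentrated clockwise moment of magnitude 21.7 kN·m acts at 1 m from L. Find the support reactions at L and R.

L_x = -11.82 kN, L_y = -12.89 kN, R_y = 22.12 kN

Moments about L: R_y·2.4 − 15·sin38°·3.4 − 21.7 = 0 → R_y = 53.0987/2.4 = 22.1245 ≈ 22.12 kN.
ΣF_y = 0: L_y + 22.1245 − 15·sin38° = 0 → L_y = -12.89 kN.
ΣF_x = 0: L_x + 15·cos38° = 0 → L_x = -11.82 kN.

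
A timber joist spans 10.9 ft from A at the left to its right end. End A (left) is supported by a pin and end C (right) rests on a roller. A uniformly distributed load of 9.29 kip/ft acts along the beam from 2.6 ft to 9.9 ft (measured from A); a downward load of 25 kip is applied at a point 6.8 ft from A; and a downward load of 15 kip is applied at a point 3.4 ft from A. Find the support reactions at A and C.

Resultant of the distributed load: 9.29 × 7.3 = 67.817 kip at 6.25 ft from A.
Taking moments about A: C_y·10.9 − (9.29·7.3)·6.25 − 25·6.8 − 15·3.4 = 0 → C_y = 644.85625/10.9 = 59.1611 ≈ 59.16 kip.
ΣF_y = 0: A_y + 59.1611 − 9.29·7.3 − 25 − 15 = 0 → A_y = 48.66 kip.
ΣF_x = 0: no horizontal applied forces, so A_x = 0.

A_x = 0, A_y = 48.66 kip, C_y = 59.16 kip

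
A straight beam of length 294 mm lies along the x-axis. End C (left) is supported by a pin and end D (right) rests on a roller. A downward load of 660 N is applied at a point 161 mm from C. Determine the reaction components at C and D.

ΣM about C: D_y·294 − 660·161 = 0 → D_y = 106260/294 = 361.429 ≈ 361.4 N.
ΣF_y = 0: C_y + 361.429 − 660 = 0 → C_y = 298.6 N.
ΣF_x = 0: no horizontal applied forces, so C_x = 0.

C_x = 0, C_y = 298.6 N, D_y = 361.4 N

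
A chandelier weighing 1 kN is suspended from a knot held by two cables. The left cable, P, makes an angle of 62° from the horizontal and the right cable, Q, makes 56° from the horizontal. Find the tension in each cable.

T_P = 0.6333 kN, T_Q = 0.5317 kN

ΣF_x = 0: −T_P·cos62° + T_Q·cos56° = 0 → T_Q = 0.839552·T_P.
ΣF_y = 0: T_P·sin62° + T_Q·sin56° = 1.
Substitute: T_P·(0.882948 + 0.839552·0.829038) = 1 → T_P = 0.633325 ≈ 0.6333 kN.
Then T_Q = 0.839552 × 0.633325 = 0.5317 kN.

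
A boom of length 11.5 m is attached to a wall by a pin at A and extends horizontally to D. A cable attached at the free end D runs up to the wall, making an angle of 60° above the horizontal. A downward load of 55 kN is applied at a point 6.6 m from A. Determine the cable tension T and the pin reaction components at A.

ΣM about A: T·sin60°·11.5 − 55·6.6 = 0 → T = 363/(11.5·0.866025) = 36.4484 ≈ 36.45 kN.
ΣF_x = 0: A_x − T·cos60° = 0 → A_x = 36.4484 × 0.5 = 18.22 kN.
ΣF_y = 0: A_y + T·sin60° − 55 = 0 → A_y = 55 − 36.4484 × 0.866025 = 23.43 kN.

T = 36.45 kN, A_x = 18.22 kN, A_y = 23.43 kN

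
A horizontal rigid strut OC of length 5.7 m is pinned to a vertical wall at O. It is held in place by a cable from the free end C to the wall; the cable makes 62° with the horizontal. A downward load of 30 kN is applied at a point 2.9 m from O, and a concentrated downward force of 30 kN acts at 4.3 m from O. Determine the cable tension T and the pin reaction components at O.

T = 42.92 kN, O_x = 20.15 kN, O_y = 22.11 kN

ΣM about O: T·sin62°·5.7 − 30·2.9 − 30·4.3 = 0 → T = 216/(5.7·0.882948) = 42.9184 ≈ 42.92 kN.
ΣF_x = 0: O_x − T·cos62° = 0 → O_x = 42.9184 × 0.469472 = 20.15 kN.
ΣF_y = 0: O_y + T·sin62° − 30 − 30 = 0 → O_y = 60 − 42.9184 × 0.882948 = 22.11 kN.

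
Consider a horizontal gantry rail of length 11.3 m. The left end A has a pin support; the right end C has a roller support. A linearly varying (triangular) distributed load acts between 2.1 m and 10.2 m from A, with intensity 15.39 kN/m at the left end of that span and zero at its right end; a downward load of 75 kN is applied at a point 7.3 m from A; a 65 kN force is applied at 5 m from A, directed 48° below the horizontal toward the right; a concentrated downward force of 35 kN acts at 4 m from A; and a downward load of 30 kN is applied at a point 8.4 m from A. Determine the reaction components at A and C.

A_x = -43.49 kN, A_y = 119.6 kN, C_y = 131.0 kN

Resultant of the triangular load: ½ × 15.39 × 8.1 = 62.3295 kN, acting at 4.8 m from A (one-third of the span from the peak).
Taking moments about A: C_y·11.3 − (½·15.39·8.1)·4.8 − 75·7.3 − 65·sin48°·5 − 35·4 − 30·8.4 = 0 → C_y = 1480.2/11.3 = 130.991 ≈ 131.0 kN.
ΣF_y = 0: A_y + 130.991 − ½·15.39·8.1 − 75 − 65·sin48° − 35 − 30 = 0 → A_y = 119.6 kN.
ΣF_x = 0: A_x + 65·cos48° = 0 → A_x = -43.49 kN.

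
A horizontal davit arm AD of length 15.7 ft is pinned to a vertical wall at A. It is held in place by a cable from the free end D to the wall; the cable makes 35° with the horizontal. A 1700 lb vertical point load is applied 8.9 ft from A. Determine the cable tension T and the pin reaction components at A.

ΣM about A: T·sin35°·15.7 − 1700·8.9 = 0 → T = 15130/(15.7·0.573576) = 1680.15 ≈ 1680 lb.
ΣF_x = 0: A_x − T·cos35° = 0 → A_x = 1680.15 × 0.819152 = 1376 lb.
ΣF_y = 0: A_y + T·sin35° − 1700 = 0 → A_y = 1700 − 1680.15 × 0.573576 = 736.3 lb.

T = 1680 lb, A_x = 1376 lb, A_y = 736.3 lb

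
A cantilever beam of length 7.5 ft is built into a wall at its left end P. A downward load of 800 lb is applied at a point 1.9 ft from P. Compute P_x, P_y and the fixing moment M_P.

P_x = 0, P_y = 800.0 lb, M_P = 1520 lb·ft

ΣF_x = 0: P_x = 0.
ΣF_y = 0: P_y − 800 = 0 → P_y = 800.0 lb.
ΣM about P: M_P − 800·1.9 = 0 → M_P = 1520 lb·ft.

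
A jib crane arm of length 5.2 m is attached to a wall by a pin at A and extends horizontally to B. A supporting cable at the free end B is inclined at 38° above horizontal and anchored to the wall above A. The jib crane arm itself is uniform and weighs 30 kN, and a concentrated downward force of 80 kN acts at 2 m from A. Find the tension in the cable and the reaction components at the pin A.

T = 74.34 kN, A_x = 58.58 kN, A_y = 64.23 kN

ΣM about A: T·sin38°·5.2 − 30·2.6 − 80·2 = 0 → T = 238/(5.2·0.615661) = 74.3416 ≈ 74.34 kN.
ΣF_x = 0: A_x − T·cos38° = 0 → A_x = 74.3416 × 0.788011 = 58.58 kN.
ΣF_y = 0: A_y + T·sin38° − 30 − 80 = 0 → A_y = 110 − 74.3416 × 0.615661 = 64.23 kN.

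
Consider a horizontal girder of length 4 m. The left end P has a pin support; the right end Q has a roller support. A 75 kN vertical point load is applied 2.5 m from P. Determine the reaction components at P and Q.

P_x = 0, P_y = 28.12 kN, Q_y = 46.88 kN

Taking moments about P: Q_y·4 − 75·2.5 = 0 → Q_y = 187.5/4 = 46.875 ≈ 46.88 kN.
ΣF_y = 0: P_y + 46.875 − 75 = 0 → P_y = 28.12 kN.
ΣF_x = 0: no horizontal applied forces, so P_x = 0.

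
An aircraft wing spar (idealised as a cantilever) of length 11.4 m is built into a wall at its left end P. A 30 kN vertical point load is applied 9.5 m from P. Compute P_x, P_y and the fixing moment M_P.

ΣF_x = 0: P_x = 0.
ΣF_y = 0: P_y − 30 = 0 → P_y = 30.00 kN.
ΣM about P: M_P − 30·9.5 = 0 → M_P = 285.0 kN·m.

P_x = 0, P_y = 30.00 kN, M_P = 285.0 kN·m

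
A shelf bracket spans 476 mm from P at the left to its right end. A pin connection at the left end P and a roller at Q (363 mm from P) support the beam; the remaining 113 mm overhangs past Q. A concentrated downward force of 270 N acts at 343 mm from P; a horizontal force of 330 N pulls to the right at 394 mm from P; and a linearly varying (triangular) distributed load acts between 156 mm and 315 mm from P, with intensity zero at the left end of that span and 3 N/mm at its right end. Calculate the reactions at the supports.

Resultant of the triangular load: ½ × 3 × 159 = 238.5 N, acting at 262 mm from P (one-third of the span from the peak).
Taking moments about P: Q_y·363 − 270·343 − (½·3·159)·262 = 0 → Q_y = 155097/363 = 427.264 ≈ 427.3 N.
ΣF_y = 0: P_y + 427.264 − 270 − ½·3·159 = 0 → P_y = 81.24 N.
ΣF_x = 0: P_x + 330 = 0 → P_x = -330.0 N.

P_x = -330.0 N, P_y = 81.24 N, Q_y = 427.3 N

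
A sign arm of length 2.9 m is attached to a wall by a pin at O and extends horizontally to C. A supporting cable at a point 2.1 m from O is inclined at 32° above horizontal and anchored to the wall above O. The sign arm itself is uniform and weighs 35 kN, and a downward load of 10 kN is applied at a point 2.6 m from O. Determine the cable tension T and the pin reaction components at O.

T = 68.97 kN, O_x = 58.49 kN, O_y = 8.452 kN

ΣM about O: T·sin32°·2.1 − 35·1.45 − 10·2.6 = 0 → T = 76.75/(2.1·0.529919) = 68.9683 ≈ 68.97 kN.
ΣF_x = 0: O_x − T·cos32° = 0 → O_x = 68.9683 × 0.848048 = 58.49 kN.
ΣF_y = 0: O_y + T·sin32° − 35 − 10 = 0 → O_y = 45 − 68.9683 × 0.529919 = 8.452 kN.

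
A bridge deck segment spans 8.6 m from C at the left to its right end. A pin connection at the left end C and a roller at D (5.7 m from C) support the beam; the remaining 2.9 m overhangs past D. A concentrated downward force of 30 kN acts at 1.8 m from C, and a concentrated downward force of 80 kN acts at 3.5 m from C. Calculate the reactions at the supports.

Taking moments about C: D_y·5.7 − 30·1.8 − 80·3.5 = 0 → D_y = 334/5.7 = 58.5965 ≈ 58.60 kN.
ΣF_y = 0: C_y + 58.5965 − 30 − 80 = 0 → C_y = 51.40 kN.
ΣF_x = 0: no horizontal applied forces, so C_x = 0.

C_x = 0, C_y = 51.40 kN, D_y = 58.60 kN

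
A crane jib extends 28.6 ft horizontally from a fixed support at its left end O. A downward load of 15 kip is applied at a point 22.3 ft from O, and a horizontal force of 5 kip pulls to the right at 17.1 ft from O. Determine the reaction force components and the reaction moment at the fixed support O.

ΣF_x = 0: O_x + 5 = 0 → O_x = -5.000 kip.
ΣF_y = 0: O_y − 15 = 0 → O_y = 15.00 kip.
ΣM about O: M_O − 15·22.3 = 0 → M_O = 334.5 kip·ft.

O_x = -5.000 kip, O_y = 15.00 kip, M_O = 334.5 kip·ft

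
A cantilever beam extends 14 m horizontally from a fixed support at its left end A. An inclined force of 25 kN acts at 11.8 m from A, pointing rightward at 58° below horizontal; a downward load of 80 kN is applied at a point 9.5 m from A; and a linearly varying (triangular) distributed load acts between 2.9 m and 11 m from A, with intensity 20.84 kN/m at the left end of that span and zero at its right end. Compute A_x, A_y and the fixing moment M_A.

Resultant of the triangular load: ½ × 20.84 × 8.1 = 84.402 kN, acting at 5.6 m from A (one-third of the span from the peak).
ΣF_x = 0: A_x + 25·cos58° = 0 → A_x = -13.25 kN.
ΣF_y = 0: A_y − 25·sin58° − 80 − ½·20.84·8.1 = 0 → A_y = 185.6 kN.
ΣM about A: M_A − 25·sin58°·11.8 − 80·9.5 − (½·20.84·8.1)·5.6 = 0 → M_A = 1483 kN·m.

A_x = -13.25 kN, A_y = 185.6 kN, M_A = 1483 kN·m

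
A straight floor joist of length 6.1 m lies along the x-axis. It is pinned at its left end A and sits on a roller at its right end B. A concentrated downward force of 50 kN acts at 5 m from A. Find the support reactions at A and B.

A_x = 0, A_y = 9.016 kN, B_y = 40.98 kN

ΣM about A: B_y·6.1 − 50·5 = 0 → B_y = 250/6.1 = 40.9836 ≈ 40.98 kN.
ΣF_y = 0: A_y + 40.9836 − 50 = 0 → A_y = 9.016 kN.
ΣF_x = 0: no horizontal applied forces, so A_x = 0.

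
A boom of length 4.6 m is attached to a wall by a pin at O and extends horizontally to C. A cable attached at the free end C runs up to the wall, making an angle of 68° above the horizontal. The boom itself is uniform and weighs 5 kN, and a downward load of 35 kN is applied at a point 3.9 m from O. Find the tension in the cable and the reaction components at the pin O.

ΣM about O: T·sin68°·4.6 − 5·2.3 − 35·3.9 = 0 → T = 148/(4.6·0.927184) = 34.7007 ≈ 34.70 kN.
ΣF_x = 0: O_x − T·cos68° = 0 → O_x = 34.7007 × 0.374607 = 13.00 kN.
ΣF_y = 0: O_y + T·sin68° − 5 − 35 = 0 → O_y = 40 − 34.7007 × 0.927184 = 7.826 kN.

T = 34.70 kN, O_x = 13.00 kN, O_y = 7.826 kN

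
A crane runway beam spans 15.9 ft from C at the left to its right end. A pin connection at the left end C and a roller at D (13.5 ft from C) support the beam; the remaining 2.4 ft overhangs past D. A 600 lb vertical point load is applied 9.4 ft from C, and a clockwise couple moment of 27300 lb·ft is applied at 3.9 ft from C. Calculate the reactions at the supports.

Moments about C: D_y·13.5 − 600·9.4 − 27300 = 0 → D_y = 32940/13.5 = 2440 lb.
ΣF_y = 0: C_y + 2440 − 600 = 0 → C_y = -1840 lb.
ΣF_x = 0: no horizontal applied forces, so C_x = 0.

C_x = 0, C_y = -1840 lb, D_y = 2440 lb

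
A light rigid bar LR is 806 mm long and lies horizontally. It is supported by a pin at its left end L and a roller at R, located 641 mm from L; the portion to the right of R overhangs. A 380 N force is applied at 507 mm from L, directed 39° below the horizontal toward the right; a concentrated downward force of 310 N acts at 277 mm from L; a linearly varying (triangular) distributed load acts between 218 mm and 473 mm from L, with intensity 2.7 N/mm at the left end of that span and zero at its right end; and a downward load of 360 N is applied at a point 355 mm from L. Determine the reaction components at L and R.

L_x = -295.3 N, L_y = 568.2 N, R_y = 685.2 N

Resultant of the triangular load: ½ × 2.7 × 255 = 344.25 N, acting at 303 mm from L (one-third of the span from the peak).
ΣM about L: R_y·641 − 380·sin39°·507 − 310·277 − (½·2.7·255)·303 − 360·355 = 0 → R_y = 439223/641 = 685.215 ≈ 685.2 N.
ΣF_y = 0: L_y + 685.215 − 380·sin39° − 310 − ½·2.7·255 − 360 = 0 → L_y = 568.2 N.
ΣF_x = 0: L_x + 380·cos39° = 0 → L_x = -295.3 N.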